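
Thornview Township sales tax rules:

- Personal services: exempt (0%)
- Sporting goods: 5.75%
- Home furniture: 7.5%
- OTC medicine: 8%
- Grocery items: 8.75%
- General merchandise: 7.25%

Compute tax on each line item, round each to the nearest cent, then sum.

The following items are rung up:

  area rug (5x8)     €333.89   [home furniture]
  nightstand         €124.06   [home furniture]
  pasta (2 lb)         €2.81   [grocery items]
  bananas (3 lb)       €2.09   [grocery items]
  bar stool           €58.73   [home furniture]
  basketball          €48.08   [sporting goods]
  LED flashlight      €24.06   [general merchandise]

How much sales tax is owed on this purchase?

€43.67

Area rug (5x8) €333.89: home furniture → 7.5% → €25.04
Nightstand €124.06: home furniture → 7.5% → €9.30
Pasta (2 lb) €2.81: grocery items → 8.75% → €0.25
Bananas (3 lb) €2.09: grocery items → 8.75% → €0.18
Bar stool €58.73: home furniture → 7.5% → €4.40
Basketball €48.08: sporting goods → 5.75% → €2.76
LED flashlight €24.06: general merchandise → 7.25% → €1.74
Total tax = €25.04 + €9.30 + €0.25 + €0.18 + €4.40 + €2.76 + €1.74 = €43.67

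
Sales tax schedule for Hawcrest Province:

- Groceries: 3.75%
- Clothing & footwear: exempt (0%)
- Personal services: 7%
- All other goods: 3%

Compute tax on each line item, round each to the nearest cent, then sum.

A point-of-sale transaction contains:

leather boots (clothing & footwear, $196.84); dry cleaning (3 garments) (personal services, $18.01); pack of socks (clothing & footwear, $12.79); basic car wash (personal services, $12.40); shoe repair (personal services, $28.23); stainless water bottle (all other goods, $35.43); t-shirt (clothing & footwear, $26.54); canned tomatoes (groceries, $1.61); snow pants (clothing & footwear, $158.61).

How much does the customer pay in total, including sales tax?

$495.69

Leather boots $196.84: clothing & footwear → 0% → $0.00
Dry cleaning (3 garments) $18.01: personal services → 7% → $1.26
Pack of socks $12.79: clothing & footwear → 0% → $0.00
Basic car wash $12.40: personal services → 7% → $0.87
Shoe repair $28.23: personal services → 7% → $1.98
Stainless water bottle $35.43: all other goods → 3% → $1.06
T-shirt $26.54: clothing & footwear → 0% → $0.00
Canned tomatoes $1.61: groceries → 3.75% → $0.06
Snow pants $158.61: clothing & footwear → 0% → $0.00
Subtotal = $490.46; tax = $5.23; total due = $495.69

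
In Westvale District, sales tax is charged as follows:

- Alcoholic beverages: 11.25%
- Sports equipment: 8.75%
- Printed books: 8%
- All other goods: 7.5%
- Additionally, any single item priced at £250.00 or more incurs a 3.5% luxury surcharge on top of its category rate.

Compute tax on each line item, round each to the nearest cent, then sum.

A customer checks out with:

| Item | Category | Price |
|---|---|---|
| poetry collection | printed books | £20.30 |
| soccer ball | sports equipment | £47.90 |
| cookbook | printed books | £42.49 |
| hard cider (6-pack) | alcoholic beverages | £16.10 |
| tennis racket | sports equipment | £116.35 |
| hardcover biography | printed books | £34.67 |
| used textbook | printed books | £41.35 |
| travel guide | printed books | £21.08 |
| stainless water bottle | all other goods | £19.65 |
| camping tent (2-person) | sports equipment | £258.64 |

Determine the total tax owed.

£62.12

Poetry collection £20.30: printed books → 8% → £1.62
Soccer ball £47.90: sports equipment → 8.75% → £4.19
Cookbook £42.49: printed books → 8% → £3.40
Hard cider (6-pack) £16.10: alcoholic beverages → 11.25% → £1.81
Tennis racket £116.35: sports equipment → 8.75% → £10.18
Hardcover biography £34.67: printed books → 8% → £2.77
Used textbook £41.35: printed books → 8% → £3.31
Travel guide £21.08: printed books → 8% → £1.69
Stainless water bottle £19.65: all other goods → 7.5% → £1.47
Camping tent (2-person) £258.64: sports equipment → 8.75% + 3.5% surcharge = 12.25% → £31.68
Total tax = £1.62 + £4.19 + £3.40 + £1.81 + £10.18 + £2.77 + £3.31 + £1.69 + £1.47 + £31.68 = £62.12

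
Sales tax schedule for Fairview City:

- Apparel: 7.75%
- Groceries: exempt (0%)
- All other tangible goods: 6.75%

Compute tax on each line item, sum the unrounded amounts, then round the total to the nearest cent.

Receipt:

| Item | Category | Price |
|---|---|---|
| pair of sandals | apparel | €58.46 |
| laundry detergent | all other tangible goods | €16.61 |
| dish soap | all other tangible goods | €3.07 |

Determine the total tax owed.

€5.86

Pair of sandals €58.46: apparel → 7.75% → €4.53065
Laundry detergent €16.61: all other tangible goods → 6.75% → €1.121175
Dish soap €3.07: all other tangible goods → 6.75% → €0.207225
Unrounded tax sum = €5.85905 → €5.86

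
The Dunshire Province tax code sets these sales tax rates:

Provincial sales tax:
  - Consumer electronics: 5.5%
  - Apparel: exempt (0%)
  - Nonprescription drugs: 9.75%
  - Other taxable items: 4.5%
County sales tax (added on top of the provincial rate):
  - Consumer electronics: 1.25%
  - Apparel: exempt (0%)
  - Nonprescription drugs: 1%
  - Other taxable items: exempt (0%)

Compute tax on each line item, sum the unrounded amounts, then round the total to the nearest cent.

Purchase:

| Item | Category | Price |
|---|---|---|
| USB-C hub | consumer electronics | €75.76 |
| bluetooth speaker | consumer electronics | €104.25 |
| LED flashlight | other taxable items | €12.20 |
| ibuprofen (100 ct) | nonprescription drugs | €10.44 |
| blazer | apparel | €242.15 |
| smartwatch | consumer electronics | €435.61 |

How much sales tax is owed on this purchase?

€43.23

USB-C hub €75.76: consumer electronics → 5.5% + 1.25% county = 6.75% → €5.1138
Bluetooth speaker €104.25: consumer electronics → 5.5% + 1.25% county = 6.75% → €7.036875
LED flashlight €12.20: other taxable items → 4.5% + 0% county = 4.5% → €0.549
Ibuprofen (100 ct) €10.44: nonprescription drugs → 9.75% + 1% county = 10.75% → €1.1223
Blazer €242.15: apparel → 0% + 0% county = 0% → €0.00
Smartwatch €435.61: consumer electronics → 5.5% + 1.25% county = 6.75% → €29.403675
Unrounded tax sum = €43.22565 → €43.23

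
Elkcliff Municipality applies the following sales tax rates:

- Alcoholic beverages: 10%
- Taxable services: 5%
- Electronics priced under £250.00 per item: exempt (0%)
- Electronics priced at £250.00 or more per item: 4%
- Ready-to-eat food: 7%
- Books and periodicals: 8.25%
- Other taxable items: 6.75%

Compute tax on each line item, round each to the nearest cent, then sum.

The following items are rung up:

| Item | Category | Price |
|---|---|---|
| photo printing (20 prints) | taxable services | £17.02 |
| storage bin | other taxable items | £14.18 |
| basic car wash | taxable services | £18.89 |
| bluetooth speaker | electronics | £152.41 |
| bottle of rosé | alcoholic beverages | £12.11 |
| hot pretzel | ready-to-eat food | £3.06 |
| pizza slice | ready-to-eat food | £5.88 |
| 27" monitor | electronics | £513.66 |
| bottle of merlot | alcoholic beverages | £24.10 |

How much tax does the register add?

£27.54

Photo printing (20 prints) £17.02: taxable services → 5% → £0.85
Storage bin £14.18: other taxable items → 6.75% → £0.96
Basic car wash £18.89: taxable services → 5% → £0.94
Bluetooth speaker £152.41: electronics, under £250.00 → 0% → £0.00
Bottle of rosé £12.11: alcoholic beverages → 10% → £1.21
Hot pretzel £3.06: ready-to-eat food → 7% → £0.21
Pizza slice £5.88: ready-to-eat food → 7% → £0.41
27" monitor £513.66: electronics, £250.00 or more → 4% → £20.55
Bottle of merlot £24.10: alcoholic beverages → 10% → £2.41
Total tax = £0.85 + £0.96 + £0.94 + £1.21 + £0.21 + £0.41 + £20.55 + £2.41 = £27.54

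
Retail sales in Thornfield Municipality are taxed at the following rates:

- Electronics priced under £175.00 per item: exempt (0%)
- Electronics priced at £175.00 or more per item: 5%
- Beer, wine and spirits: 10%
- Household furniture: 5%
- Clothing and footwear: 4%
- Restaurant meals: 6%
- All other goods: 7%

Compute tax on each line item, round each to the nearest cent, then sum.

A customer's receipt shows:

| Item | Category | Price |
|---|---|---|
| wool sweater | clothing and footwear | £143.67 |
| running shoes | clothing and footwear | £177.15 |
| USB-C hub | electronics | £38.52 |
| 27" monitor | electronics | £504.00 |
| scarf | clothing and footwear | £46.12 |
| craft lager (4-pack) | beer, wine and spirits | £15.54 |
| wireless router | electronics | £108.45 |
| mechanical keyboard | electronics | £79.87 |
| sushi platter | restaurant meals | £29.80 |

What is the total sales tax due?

£43.22

Wool sweater £143.67: clothing and footwear → 4% → £5.75
Running shoes £177.15: clothing and footwear → 4% → £7.09
USB-C hub £38.52: electronics, under £175.00 → 0% → £0.00
27" monitor £504.00: electronics, £175.00 or more → 5% → £25.20
Scarf £46.12: clothing and footwear → 4% → £1.84
Craft lager (4-pack) £15.54: beer, wine and spirits → 10% → £1.55
Wireless router £108.45: electronics, under £175.00 → 0% → £0.00
Mechanical keyboard £79.87: electronics, under £175.00 → 0% → £0.00
Sushi platter £29.80: restaurant meals → 6% → £1.79
Total tax = £5.75 + £7.09 + £25.20 + £1.84 + £1.55 + £1.79 = £43.22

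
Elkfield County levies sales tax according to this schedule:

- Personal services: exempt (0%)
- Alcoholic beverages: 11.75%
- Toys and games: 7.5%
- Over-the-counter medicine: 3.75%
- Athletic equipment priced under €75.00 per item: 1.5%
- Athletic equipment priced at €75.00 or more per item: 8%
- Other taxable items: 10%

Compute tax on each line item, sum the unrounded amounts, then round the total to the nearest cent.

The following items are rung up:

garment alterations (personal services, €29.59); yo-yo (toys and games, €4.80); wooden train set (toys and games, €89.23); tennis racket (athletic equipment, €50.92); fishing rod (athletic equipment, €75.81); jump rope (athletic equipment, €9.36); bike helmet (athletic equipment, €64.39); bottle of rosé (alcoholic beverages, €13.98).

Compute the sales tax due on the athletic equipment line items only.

€7.93

Tennis racket €50.92: athletic equipment, under €75.00 → 1.5% → €0.7638
Fishing rod €75.81: athletic equipment, €75.00 or more → 8% → €6.0648
Jump rope €9.36: athletic equipment, under €75.00 → 1.5% → €0.1404
Bike helmet €64.39: athletic equipment, under €75.00 → 1.5% → €0.96585
Tax on athletic equipment: unrounded sum = €7.93485 → €7.93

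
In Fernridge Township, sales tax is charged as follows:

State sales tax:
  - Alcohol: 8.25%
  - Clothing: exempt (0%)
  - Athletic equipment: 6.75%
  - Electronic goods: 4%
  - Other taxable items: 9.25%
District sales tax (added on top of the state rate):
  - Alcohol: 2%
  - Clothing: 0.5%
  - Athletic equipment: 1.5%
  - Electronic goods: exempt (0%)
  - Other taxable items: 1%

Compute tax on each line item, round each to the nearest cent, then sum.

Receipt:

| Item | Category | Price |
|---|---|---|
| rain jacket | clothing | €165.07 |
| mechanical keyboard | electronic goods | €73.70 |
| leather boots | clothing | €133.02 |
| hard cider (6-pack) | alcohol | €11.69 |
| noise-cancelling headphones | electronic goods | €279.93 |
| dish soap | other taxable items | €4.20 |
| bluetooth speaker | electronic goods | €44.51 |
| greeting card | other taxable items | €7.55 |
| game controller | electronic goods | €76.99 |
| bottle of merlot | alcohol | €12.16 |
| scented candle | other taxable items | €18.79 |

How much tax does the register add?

€26.09

Rain jacket €165.07: clothing → 0% + 0.5% district = 0.5% → €0.83
Mechanical keyboard €73.70: electronic goods → 4% + 0% district = 4% → €2.95
Leather boots €133.02: clothing → 0% + 0.5% district = 0.5% → €0.67
Hard cider (6-pack) €11.69: alcohol → 8.25% + 2% district = 10.25% → €1.20
Noise-cancelling headphones €279.93: electronic goods → 4% + 0% district = 4% → €11.20
Dish soap €4.20: other taxable items → 9.25% + 1% district = 10.25% → €0.43
Bluetooth speaker €44.51: electronic goods → 4% + 0% district = 4% → €1.78
Greeting card €7.55: other taxable items → 9.25% + 1% district = 10.25% → €0.77
Game controller €76.99: electronic goods → 4% + 0% district = 4% → €3.08
Bottle of merlot €12.16: alcohol → 8.25% + 2% district = 10.25% → €1.25
Scented candle €18.79: other taxable items → 9.25% + 1% district = 10.25% → €1.93
Total tax = €0.83 + €2.95 + €0.67 + €1.20 + €11.20 + €0.43 + €1.78 + €0.77 + €3.08 + €1.25 + €1.93 = €26.09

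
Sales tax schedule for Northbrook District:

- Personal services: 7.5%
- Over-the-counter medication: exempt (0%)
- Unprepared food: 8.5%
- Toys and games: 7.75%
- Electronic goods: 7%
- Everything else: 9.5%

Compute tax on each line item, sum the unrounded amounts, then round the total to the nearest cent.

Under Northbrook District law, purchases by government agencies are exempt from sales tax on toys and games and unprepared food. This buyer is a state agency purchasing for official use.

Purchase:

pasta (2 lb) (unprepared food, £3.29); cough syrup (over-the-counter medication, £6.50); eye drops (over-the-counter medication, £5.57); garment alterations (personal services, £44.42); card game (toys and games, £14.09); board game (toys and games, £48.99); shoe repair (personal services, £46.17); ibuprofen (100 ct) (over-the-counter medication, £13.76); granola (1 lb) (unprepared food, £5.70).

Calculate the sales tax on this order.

Pasta (2 lb) £3.29: unprepared food, buyer-exempt → 0% → £0.00
Cough syrup £6.50: over-the-counter medication → 0% → £0.00
Eye drops £5.57: over-the-counter medication → 0% → £0.00
Garment alterations £44.42: personal services → 7.5% → £3.3315
Card game £14.09: toys and games, buyer-exempt → 0% → £0.00
Board game £48.99: toys and games, buyer-exempt → 0% → £0.00
Shoe repair £46.17: personal services → 7.5% → £3.46275
Ibuprofen (100 ct) £13.76: over-the-counter medication → 0% → £0.00
Granola (1 lb) £5.70: unprepared food, buyer-exempt → 0% → £0.00
Unrounded tax sum = £6.79425 → £6.79

£6.79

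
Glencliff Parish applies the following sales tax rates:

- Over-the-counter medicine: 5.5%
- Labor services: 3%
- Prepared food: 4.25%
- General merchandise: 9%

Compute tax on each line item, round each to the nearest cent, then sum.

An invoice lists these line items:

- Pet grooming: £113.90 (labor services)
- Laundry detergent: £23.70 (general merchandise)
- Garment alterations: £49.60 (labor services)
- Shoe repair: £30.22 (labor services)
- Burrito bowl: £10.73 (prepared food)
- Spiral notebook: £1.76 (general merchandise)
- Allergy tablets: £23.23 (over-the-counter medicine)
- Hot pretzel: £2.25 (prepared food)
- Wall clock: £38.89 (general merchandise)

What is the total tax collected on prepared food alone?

£0.56

Burrito bowl £10.73: prepared food → 4.25% → £0.46
Hot pretzel £2.25: prepared food → 4.25% → £0.10
Tax on prepared food = £0.46 + £0.10 = £0.56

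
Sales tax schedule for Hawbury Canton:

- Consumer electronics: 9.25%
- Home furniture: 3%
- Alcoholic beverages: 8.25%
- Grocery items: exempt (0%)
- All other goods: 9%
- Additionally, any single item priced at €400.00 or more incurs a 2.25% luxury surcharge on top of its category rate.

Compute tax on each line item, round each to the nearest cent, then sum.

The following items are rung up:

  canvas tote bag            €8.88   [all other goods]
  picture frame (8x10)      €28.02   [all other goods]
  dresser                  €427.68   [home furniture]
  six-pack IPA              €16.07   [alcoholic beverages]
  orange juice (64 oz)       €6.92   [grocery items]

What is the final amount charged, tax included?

Canvas tote bag €8.88: all other goods → 9% → €0.80
Picture frame (8x10) €28.02: all other goods → 9% → €2.52
Dresser €427.68: home furniture → 3% + 2.25% surcharge = 5.25% → €22.45
Six-pack IPA €16.07: alcoholic beverages → 8.25% → €1.33
Orange juice (64 oz) €6.92: grocery items → 0% → €0.00
Subtotal = €487.57; tax = €27.10; total due = €514.67

€514.67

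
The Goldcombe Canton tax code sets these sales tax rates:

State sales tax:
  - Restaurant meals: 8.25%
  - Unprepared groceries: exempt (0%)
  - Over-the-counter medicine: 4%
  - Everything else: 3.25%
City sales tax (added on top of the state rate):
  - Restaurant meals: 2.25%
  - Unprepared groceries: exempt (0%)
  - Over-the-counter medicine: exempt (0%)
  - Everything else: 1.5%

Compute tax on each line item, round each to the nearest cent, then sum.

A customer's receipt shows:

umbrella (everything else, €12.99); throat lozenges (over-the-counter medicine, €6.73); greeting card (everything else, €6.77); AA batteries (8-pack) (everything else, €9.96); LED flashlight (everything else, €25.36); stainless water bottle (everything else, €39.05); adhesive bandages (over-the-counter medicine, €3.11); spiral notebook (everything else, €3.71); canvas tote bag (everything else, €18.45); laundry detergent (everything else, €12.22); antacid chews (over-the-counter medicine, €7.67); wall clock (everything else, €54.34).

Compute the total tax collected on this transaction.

€9.38

Umbrella €12.99: everything else → 3.25% + 1.5% city = 4.75% → €0.62
Throat lozenges €6.73: over-the-counter medicine → 4% + 0% city = 4% → €0.27
Greeting card €6.77: everything else → 3.25% + 1.5% city = 4.75% → €0.32
AA batteries (8-pack) €9.96: everything else → 3.25% + 1.5% city = 4.75% → €0.47
LED flashlight €25.36: everything else → 3.25% + 1.5% city = 4.75% → €1.20
Stainless water bottle €39.05: everything else → 3.25% + 1.5% city = 4.75% → €1.85
Adhesive bandages €3.11: over-the-counter medicine → 4% + 0% city = 4% → €0.12
Spiral notebook €3.71: everything else → 3.25% + 1.5% city = 4.75% → €0.18
Canvas tote bag €18.45: everything else → 3.25% + 1.5% city = 4.75% → €0.88
Laundry detergent €12.22: everything else → 3.25% + 1.5% city = 4.75% → €0.58
Antacid chews €7.67: over-the-counter medicine → 4% + 0% city = 4% → €0.31
Wall clock €54.34: everything else → 3.25% + 1.5% city = 4.75% → €2.58
Total tax = €0.62 + €0.27 + €0.32 + €0.47 + €1.20 + €1.85 + €0.12 + €0.18 + €0.88 + €0.58 + €0.31 + €2.58 = €9.38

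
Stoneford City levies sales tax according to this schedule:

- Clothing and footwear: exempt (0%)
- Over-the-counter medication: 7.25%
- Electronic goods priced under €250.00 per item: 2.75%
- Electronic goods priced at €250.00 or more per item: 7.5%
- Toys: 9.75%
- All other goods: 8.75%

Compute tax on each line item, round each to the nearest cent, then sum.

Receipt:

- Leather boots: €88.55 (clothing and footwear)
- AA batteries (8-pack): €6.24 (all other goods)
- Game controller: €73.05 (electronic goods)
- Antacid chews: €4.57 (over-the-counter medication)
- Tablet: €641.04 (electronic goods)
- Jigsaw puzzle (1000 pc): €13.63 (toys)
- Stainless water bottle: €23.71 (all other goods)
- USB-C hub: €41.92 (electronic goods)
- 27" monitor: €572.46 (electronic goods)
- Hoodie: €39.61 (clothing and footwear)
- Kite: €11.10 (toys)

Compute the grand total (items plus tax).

€1615.41

Leather boots €88.55: clothing and footwear → 0% → €0.00
AA batteries (8-pack) €6.24: all other goods → 8.75% → €0.55
Game controller €73.05: electronic goods, under €250.00 → 2.75% → €2.01
Antacid chews €4.57: over-the-counter medication → 7.25% → €0.33
Tablet €641.04: electronic goods, €250.00 or more → 7.5% → €48.08
Jigsaw puzzle (1000 pc) €13.63: toys → 9.75% → €1.33
Stainless water bottle €23.71: all other goods → 8.75% → €2.07
USB-C hub €41.92: electronic goods, under €250.00 → 2.75% → €1.15
27" monitor €572.46: electronic goods, €250.00 or more → 7.5% → €42.93
Hoodie €39.61: clothing and footwear → 0% → €0.00
Kite €11.10: toys → 9.75% → €1.08
Subtotal = €1515.88; tax = €99.53; total due = €1615.41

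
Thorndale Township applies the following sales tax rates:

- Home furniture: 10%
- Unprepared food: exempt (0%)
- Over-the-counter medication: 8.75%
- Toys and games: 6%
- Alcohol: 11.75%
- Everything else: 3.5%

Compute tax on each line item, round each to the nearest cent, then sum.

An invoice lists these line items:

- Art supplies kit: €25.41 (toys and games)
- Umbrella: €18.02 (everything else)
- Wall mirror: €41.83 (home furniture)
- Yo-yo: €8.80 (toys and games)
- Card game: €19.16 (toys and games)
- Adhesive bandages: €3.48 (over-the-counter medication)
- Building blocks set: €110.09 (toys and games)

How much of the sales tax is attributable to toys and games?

Art supplies kit €25.41: toys and games → 6% → €1.52
Yo-yo €8.80: toys and games → 6% → €0.53
Card game €19.16: toys and games → 6% → €1.15
Building blocks set €110.09: toys and games → 6% → €6.61
Tax on toys and games = €1.52 + €0.53 + €1.15 + €6.61 = €9.81

€9.81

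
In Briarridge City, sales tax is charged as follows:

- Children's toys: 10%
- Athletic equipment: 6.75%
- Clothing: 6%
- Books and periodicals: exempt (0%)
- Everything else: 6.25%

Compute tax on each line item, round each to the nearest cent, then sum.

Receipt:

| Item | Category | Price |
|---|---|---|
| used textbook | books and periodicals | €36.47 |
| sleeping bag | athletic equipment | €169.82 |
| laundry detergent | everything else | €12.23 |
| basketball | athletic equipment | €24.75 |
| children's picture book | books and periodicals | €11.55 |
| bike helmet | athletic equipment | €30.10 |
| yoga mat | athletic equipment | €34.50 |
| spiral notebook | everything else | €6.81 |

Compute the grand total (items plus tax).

Used textbook €36.47: books and periodicals → 0% → €0.00
Sleeping bag €169.82: athletic equipment → 6.75% → €11.46
Laundry detergent €12.23: everything else → 6.25% → €0.76
Basketball €24.75: athletic equipment → 6.75% → €1.67
Children's picture book €11.55: books and periodicals → 0% → €0.00
Bike helmet €30.10: athletic equipment → 6.75% → €2.03
Yoga mat €34.50: athletic equipment → 6.75% → €2.33
Spiral notebook €6.81: everything else → 6.25% → €0.43
Subtotal = €326.23; tax = €18.68; total due = €344.91

€344.91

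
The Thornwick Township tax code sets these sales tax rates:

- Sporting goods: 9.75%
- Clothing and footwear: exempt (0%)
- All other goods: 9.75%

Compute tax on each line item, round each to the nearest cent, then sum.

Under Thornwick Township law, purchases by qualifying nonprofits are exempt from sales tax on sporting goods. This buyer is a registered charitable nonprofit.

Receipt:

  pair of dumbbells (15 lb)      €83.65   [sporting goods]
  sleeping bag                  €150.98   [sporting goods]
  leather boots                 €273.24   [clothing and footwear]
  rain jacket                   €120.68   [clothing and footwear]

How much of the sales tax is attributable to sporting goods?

Pair of dumbbells (15 lb) €83.65: sporting goods, buyer-exempt → 0% → €0.00
Sleeping bag €150.98: sporting goods, buyer-exempt → 0% → €0.00
Tax on sporting goods = €0.00 + €0.00 = €0.00

€0.00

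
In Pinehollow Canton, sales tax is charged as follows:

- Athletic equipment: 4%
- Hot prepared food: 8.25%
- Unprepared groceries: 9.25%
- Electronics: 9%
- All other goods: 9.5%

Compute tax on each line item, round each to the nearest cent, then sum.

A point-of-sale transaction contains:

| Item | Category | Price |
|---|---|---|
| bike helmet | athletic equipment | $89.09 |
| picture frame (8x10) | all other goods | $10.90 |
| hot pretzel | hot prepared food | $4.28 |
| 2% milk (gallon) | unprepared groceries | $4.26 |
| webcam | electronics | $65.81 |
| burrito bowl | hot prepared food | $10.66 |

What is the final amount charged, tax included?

$197.14

Bike helmet $89.09: athletic equipment → 4% → $3.56
Picture frame (8x10) $10.90: all other goods → 9.5% → $1.04
Hot pretzel $4.28: hot prepared food → 8.25% → $0.35
2% milk (gallon) $4.26: unprepared groceries → 9.25% → $0.39
Webcam $65.81: electronics → 9% → $5.92
Burrito bowl $10.66: hot prepared food → 8.25% → $0.88
Subtotal = $185.00; tax = $12.14; total due = $197.14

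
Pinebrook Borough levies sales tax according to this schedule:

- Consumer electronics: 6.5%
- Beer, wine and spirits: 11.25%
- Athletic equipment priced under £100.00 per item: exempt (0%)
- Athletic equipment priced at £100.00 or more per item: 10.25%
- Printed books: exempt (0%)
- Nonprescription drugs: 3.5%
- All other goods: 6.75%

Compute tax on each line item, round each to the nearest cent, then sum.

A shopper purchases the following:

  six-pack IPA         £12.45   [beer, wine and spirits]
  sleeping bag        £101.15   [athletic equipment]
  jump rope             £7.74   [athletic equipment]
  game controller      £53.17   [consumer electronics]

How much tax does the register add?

£15.23

Six-pack IPA £12.45: beer, wine and spirits → 11.25% → £1.40
Sleeping bag £101.15: athletic equipment, £100.00 or more → 10.25% → £10.37
Jump rope £7.74: athletic equipment, under £100.00 → 0% → £0.00
Game controller £53.17: consumer electronics → 6.5% → £3.46
Total tax = £1.40 + £10.37 + £3.46 = £15.23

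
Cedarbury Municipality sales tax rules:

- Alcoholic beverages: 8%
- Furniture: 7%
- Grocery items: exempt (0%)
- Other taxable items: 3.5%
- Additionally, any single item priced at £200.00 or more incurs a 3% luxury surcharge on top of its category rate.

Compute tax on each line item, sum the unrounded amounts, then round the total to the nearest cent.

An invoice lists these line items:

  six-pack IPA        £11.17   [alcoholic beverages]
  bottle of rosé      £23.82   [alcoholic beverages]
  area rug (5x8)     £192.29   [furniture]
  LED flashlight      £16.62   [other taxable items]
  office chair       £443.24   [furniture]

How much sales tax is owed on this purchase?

Six-pack IPA £11.17: alcoholic beverages → 8% → £0.8936
Bottle of rosé £23.82: alcoholic beverages → 8% → £1.9056
Area rug (5x8) £192.29: furniture → 7% → £13.4603
LED flashlight £16.62: other taxable items → 3.5% → £0.5817
Office chair £443.24: furniture → 7% + 3% surcharge = 10% → £44.324
Unrounded tax sum = £61.1652 → £61.17

£61.17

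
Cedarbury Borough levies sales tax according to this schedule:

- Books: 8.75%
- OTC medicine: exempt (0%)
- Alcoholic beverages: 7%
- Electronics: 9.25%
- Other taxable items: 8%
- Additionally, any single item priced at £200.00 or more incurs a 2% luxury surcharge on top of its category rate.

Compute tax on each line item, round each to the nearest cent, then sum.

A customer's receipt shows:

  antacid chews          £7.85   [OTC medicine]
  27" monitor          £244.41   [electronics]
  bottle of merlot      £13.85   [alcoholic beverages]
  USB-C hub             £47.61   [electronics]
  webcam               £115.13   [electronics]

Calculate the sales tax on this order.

Antacid chews £7.85: OTC medicine → 0% → £0.00
27" monitor £244.41: electronics → 9.25% + 2% surcharge = 11.25% → £27.50
Bottle of merlot £13.85: alcoholic beverages → 7% → £0.97
USB-C hub £47.61: electronics → 9.25% → £4.40
Webcam £115.13: electronics → 9.25% → £10.65
Total tax = £27.50 + £0.97 + £4.40 + £10.65 = £43.52

£43.52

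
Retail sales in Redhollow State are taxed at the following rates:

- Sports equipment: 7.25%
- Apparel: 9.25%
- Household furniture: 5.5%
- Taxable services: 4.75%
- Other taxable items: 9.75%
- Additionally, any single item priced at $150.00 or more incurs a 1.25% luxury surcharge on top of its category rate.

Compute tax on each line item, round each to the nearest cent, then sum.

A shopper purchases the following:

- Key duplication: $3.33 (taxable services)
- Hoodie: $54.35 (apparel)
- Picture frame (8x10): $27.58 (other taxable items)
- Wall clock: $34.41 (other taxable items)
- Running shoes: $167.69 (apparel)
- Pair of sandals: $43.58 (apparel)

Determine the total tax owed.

Key duplication $3.33: taxable services → 4.75% → $0.16
Hoodie $54.35: apparel → 9.25% → $5.03
Picture frame (8x10) $27.58: other taxable items → 9.75% → $2.69
Wall clock $34.41: other taxable items → 9.75% → $3.35
Running shoes $167.69: apparel → 9.25% + 1.25% surcharge = 10.5% → $17.61
Pair of sandals $43.58: apparel → 9.25% → $4.03
Total tax = $0.16 + $5.03 + $2.69 + $3.35 + $17.61 + $4.03 = $32.87

$32.87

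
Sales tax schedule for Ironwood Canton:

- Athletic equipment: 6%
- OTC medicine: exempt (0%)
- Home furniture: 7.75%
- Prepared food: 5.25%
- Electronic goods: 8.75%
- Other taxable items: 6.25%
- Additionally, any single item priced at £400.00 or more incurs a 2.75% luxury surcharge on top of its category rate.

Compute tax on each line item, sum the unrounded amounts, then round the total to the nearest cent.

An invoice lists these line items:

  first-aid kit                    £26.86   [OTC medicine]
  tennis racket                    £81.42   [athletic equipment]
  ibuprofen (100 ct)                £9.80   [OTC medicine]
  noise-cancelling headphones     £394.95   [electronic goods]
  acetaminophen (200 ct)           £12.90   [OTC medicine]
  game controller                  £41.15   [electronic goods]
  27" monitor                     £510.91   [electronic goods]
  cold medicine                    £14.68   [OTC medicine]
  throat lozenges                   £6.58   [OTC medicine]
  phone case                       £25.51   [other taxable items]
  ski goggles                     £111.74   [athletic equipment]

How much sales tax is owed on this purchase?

£110.10

First-aid kit £26.86: OTC medicine → 0% → £0.00
Tennis racket £81.42: athletic equipment → 6% → £4.8852
Ibuprofen (100 ct) £9.80: OTC medicine → 0% → £0.00
Noise-cancelling headphones £394.95: electronic goods → 8.75% → £34.558125
Acetaminophen (200 ct) £12.90: OTC medicine → 0% → £0.00
Game controller £41.15: electronic goods → 8.75% → £3.600625
27" monitor £510.91: electronic goods → 8.75% + 2.75% surcharge = 11.5% → £58.75465
Cold medicine £14.68: OTC medicine → 0% → £0.00
Throat lozenges £6.58: OTC medicine → 0% → £0.00
Phone case £25.51: other taxable items → 6.25% → £1.594375
Ski goggles £111.74: athletic equipment → 6% → £6.7044
Unrounded tax sum = £110.097375 → £110.10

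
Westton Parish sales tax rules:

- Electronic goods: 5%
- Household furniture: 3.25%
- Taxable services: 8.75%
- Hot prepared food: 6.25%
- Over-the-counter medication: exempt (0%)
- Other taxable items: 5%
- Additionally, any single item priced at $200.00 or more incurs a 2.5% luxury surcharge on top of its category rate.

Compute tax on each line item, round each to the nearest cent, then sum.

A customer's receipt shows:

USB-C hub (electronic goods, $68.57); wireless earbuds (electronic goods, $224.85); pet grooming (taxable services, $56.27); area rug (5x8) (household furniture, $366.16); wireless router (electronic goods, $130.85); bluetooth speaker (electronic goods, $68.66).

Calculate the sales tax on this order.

$56.23

USB-C hub $68.57: electronic goods → 5% → $3.43
Wireless earbuds $224.85: electronic goods → 5% + 2.5% surcharge = 7.5% → $16.86
Pet grooming $56.27: taxable services → 8.75% → $4.92
Area rug (5x8) $366.16: household furniture → 3.25% + 2.5% surcharge = 5.75% → $21.05
Wireless router $130.85: electronic goods → 5% → $6.54
Bluetooth speaker $68.66: electronic goods → 5% → $3.43
Total tax = $3.43 + $16.86 + $4.92 + $21.05 + $6.54 + $3.43 = $56.23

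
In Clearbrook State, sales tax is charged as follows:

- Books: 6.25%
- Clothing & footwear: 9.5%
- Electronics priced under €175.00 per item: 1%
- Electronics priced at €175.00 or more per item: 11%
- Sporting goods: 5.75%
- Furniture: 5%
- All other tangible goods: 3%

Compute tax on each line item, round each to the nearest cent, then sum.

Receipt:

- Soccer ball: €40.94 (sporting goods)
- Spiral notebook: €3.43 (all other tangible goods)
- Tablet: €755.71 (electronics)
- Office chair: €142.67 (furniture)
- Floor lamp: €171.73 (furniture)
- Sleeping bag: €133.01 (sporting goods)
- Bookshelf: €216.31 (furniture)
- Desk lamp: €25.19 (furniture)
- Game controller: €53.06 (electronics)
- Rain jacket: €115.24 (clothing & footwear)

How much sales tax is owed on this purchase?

Soccer ball €40.94: sporting goods → 5.75% → €2.35
Spiral notebook €3.43: all other tangible goods → 3% → €0.10
Tablet €755.71: electronics, €175.00 or more → 11% → €83.13
Office chair €142.67: furniture → 5% → €7.13
Floor lamp €171.73: furniture → 5% → €8.59
Sleeping bag €133.01: sporting goods → 5.75% → €7.65
Bookshelf €216.31: furniture → 5% → €10.82
Desk lamp €25.19: furniture → 5% → €1.26
Game controller €53.06: electronics, under €175.00 → 1% → €0.53
Rain jacket €115.24: clothing & footwear → 9.5% → €10.95
Total tax = €2.35 + €0.10 + €83.13 + €7.13 + €8.59 + €7.65 + €10.82 + €1.26 + €0.53 + €10.95 = €132.51

€132.51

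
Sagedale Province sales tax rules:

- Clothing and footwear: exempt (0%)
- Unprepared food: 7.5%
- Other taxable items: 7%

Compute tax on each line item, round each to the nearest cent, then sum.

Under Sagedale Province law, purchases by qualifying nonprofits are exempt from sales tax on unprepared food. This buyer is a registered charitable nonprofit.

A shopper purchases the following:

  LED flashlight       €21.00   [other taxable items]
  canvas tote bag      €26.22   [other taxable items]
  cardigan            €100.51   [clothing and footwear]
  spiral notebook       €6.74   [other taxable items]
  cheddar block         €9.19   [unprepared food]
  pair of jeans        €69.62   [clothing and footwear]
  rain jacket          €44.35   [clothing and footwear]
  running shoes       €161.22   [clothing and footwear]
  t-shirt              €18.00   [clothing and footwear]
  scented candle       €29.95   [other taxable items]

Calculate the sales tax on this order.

€5.88

LED flashlight €21.00: other taxable items → 7% → €1.47
Canvas tote bag €26.22: other taxable items → 7% → €1.84
Cardigan €100.51: clothing and footwear → 0% → €0.00
Spiral notebook €6.74: other taxable items → 7% → €0.47
Cheddar block €9.19: unprepared food, buyer-exempt → 0% → €0.00
Pair of jeans €69.62: clothing and footwear → 0% → €0.00
Rain jacket €44.35: clothing and footwear → 0% → €0.00
Running shoes €161.22: clothing and footwear → 0% → €0.00
T-shirt €18.00: clothing and footwear → 0% → €0.00
Scented candle €29.95: other taxable items → 7% → €2.10
Total tax = €1.47 + €1.84 + €0.47 + €2.10 = €5.88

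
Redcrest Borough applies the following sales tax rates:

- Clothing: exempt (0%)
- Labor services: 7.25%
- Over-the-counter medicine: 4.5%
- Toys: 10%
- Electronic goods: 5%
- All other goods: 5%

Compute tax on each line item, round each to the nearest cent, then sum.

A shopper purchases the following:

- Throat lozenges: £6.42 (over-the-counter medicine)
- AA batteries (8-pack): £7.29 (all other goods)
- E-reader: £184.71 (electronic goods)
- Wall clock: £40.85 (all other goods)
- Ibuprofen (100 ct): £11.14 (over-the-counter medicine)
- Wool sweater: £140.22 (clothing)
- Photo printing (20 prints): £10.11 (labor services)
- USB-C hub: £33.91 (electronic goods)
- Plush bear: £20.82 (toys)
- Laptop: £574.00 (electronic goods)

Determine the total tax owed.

£45.64

Throat lozenges £6.42: over-the-counter medicine → 4.5% → £0.29
AA batteries (8-pack) £7.29: all other goods → 5% → £0.36
E-reader £184.71: electronic goods → 5% → £9.24
Wall clock £40.85: all other goods → 5% → £2.04
Ibuprofen (100 ct) £11.14: over-the-counter medicine → 4.5% → £0.50
Wool sweater £140.22: clothing → 0% → £0.00
Photo printing (20 prints) £10.11: labor services → 7.25% → £0.73
USB-C hub £33.91: electronic goods → 5% → £1.70
Plush bear £20.82: toys → 10% → £2.08
Laptop £574.00: electronic goods → 5% → £28.70
Total tax = £0.29 + £0.36 + £9.24 + £2.04 + £0.50 + £0.73 + £1.70 + £2.08 + £28.70 = £45.64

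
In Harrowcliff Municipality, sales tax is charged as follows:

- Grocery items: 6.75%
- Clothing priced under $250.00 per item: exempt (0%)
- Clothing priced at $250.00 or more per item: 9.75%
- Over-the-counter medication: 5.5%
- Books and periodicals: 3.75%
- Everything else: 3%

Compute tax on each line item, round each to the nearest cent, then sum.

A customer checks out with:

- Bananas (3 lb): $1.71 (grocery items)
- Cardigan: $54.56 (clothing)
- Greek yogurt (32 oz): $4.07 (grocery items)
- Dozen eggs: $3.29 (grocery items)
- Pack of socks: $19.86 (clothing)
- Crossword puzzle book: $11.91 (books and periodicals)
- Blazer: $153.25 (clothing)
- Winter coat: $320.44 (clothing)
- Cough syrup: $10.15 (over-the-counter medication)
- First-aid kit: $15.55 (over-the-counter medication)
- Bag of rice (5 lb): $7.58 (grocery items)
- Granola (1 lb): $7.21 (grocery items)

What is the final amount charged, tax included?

$644.30

Bananas (3 lb) $1.71: grocery items → 6.75% → $0.12
Cardigan $54.56: clothing, under $250.00 → 0% → $0.00
Greek yogurt (32 oz) $4.07: grocery items → 6.75% → $0.27
Dozen eggs $3.29: grocery items → 6.75% → $0.22
Pack of socks $19.86: clothing, under $250.00 → 0% → $0.00
Crossword puzzle book $11.91: books and periodicals → 3.75% → $0.45
Blazer $153.25: clothing, under $250.00 → 0% → $0.00
Winter coat $320.44: clothing, $250.00 or more → 9.75% → $31.24
Cough syrup $10.15: over-the-counter medication → 5.5% → $0.56
First-aid kit $15.55: over-the-counter medication → 5.5% → $0.86
Bag of rice (5 lb) $7.58: grocery items → 6.75% → $0.51
Granola (1 lb) $7.21: grocery items → 6.75% → $0.49
Subtotal = $609.58; tax = $34.72; total due = $644.30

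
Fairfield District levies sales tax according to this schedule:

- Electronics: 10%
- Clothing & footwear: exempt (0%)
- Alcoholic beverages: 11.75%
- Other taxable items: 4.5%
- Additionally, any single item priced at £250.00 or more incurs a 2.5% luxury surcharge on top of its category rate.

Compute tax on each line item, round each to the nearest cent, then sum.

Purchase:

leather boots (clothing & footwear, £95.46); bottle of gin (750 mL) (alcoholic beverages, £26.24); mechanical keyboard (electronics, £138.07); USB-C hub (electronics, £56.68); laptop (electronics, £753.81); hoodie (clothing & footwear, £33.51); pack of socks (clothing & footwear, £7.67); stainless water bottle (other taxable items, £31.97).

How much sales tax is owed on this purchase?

£118.23

Leather boots £95.46: clothing & footwear → 0% → £0.00
Bottle of gin (750 mL) £26.24: alcoholic beverages → 11.75% → £3.08
Mechanical keyboard £138.07: electronics → 10% → £13.81
USB-C hub £56.68: electronics → 10% → £5.67
Laptop £753.81: electronics → 10% + 2.5% surcharge = 12.5% → £94.23
Hoodie £33.51: clothing & footwear → 0% → £0.00
Pack of socks £7.67: clothing & footwear → 0% → £0.00
Stainless water bottle £31.97: other taxable items → 4.5% → £1.44
Total tax = £3.08 + £13.81 + £5.67 + £94.23 + £1.44 = £118.23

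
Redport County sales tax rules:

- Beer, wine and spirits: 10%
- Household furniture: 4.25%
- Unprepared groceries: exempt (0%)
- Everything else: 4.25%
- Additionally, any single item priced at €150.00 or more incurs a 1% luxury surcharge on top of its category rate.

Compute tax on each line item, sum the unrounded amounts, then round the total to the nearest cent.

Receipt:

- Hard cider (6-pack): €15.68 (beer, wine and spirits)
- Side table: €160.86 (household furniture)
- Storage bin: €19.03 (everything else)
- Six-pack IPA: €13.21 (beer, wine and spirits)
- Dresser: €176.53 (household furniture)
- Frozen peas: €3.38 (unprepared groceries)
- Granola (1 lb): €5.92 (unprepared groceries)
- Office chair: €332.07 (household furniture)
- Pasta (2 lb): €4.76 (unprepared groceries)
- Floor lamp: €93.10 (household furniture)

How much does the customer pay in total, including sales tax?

Hard cider (6-pack) €15.68: beer, wine and spirits → 10% → €1.568
Side table €160.86: household furniture → 4.25% + 1% surcharge = 5.25% → €8.44515
Storage bin €19.03: everything else → 4.25% → €0.808775
Six-pack IPA €13.21: beer, wine and spirits → 10% → €1.321
Dresser €176.53: household furniture → 4.25% + 1% surcharge = 5.25% → €9.267825
Frozen peas €3.38: unprepared groceries → 0% → €0.00
Granola (1 lb) €5.92: unprepared groceries → 0% → €0.00
Office chair €332.07: household furniture → 4.25% + 1% surcharge = 5.25% → €17.433675
Pasta (2 lb) €4.76: unprepared groceries → 0% → €0.00
Floor lamp €93.10: household furniture → 4.25% → €3.95675
Subtotal = €824.54; unrounded tax = €42.801175 → €42.80; total due = €867.34

€867.34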